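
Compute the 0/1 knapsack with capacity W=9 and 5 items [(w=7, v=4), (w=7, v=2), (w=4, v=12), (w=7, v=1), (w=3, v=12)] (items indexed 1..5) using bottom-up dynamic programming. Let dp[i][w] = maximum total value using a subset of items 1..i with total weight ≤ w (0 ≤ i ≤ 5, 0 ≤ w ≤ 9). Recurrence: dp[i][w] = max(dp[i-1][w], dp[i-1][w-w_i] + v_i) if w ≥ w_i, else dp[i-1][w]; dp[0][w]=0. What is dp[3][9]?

12

i\w   0   1   2   3   4   5   6   7   8   9
  0   0   0   0   0   0   0   0   0   0   0
  1   0   0   0   0   0   0   0   4   4   4
  2   0   0   0   0   0   0   0   4   4   4
  3   0   0   0   0  12  12  12  12  12  12
  4   0   0   0   0  12  12  12  12  12  12
  5   0   0   0  12  12  12  12  24  24  24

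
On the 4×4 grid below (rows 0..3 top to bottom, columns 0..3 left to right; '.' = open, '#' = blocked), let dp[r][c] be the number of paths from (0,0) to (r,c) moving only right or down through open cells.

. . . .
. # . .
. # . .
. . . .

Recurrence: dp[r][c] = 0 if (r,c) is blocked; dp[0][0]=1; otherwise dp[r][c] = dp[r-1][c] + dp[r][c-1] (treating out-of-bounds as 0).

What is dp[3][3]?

5

r\c   0   1   2   3
  0   1   1   1   1
  1   1   0   1   2
  2   1   0   1   3
  3   1   1   2   5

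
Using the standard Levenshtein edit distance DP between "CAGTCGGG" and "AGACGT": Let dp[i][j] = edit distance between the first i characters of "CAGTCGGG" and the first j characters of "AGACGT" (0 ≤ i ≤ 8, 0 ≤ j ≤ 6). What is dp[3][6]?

4

   ''  A  G  A  C  G  T
''  0  1  2  3  4  5  6
 C  1  1  2  3  3  4  5
 A  2  1  2  2  3  4  5
 G  3  2  1  2  3  3  4
 T  4  3  2  2  3  4  3
 C  5  4  3  3  2  3  4
 G  6  5  4  4  3  2  3
 G  7  6  5  5  4  3  3
 G  8  7  6  6  5  4  4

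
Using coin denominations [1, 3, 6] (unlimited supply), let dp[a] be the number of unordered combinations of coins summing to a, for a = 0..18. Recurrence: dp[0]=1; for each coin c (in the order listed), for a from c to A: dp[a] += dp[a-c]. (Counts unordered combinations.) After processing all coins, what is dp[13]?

9

after  coin     0     1     2     3     4     5     6     7     8     9    10    11    12    13    14    15    16    17    18
          1     1     1     1     1     1     1     1     1     1     1     1     1     1     1     1     1     1     1     1
          3     1     1     1     2     2     2     3     3     3     4     4     4     5     5     5     6     6     6     7
          6     1     1     1     2     2     2     4     4     4     6     6     6     9     9     9    12    12    12    16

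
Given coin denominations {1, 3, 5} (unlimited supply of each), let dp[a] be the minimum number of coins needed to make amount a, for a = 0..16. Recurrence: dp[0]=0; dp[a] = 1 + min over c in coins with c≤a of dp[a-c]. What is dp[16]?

 a  0  1  2  3  4  5  6  7  8  9 10 11 12 13 14 15 16
dp  0  1  2  1  2  1  2  3  2  3  2  3  4  3  4  3  4

4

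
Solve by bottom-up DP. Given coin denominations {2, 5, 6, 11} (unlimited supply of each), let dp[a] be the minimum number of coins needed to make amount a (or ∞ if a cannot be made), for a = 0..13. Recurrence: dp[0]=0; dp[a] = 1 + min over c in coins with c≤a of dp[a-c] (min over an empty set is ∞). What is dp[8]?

2

 a  0  1  2  3  4  5  6  7  8  9 10 11 12 13
dp  0  -  1  -  2  1  1  2  2  3  2  1  2  2
(- denotes ∞ / unreachable)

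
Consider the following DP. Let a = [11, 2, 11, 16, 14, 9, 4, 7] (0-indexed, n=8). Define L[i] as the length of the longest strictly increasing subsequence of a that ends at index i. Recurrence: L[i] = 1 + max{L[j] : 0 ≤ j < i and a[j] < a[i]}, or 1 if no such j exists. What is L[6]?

   i    0    1    2    3    4    5    6    7
a[i]   11    2   11   16   14    9    4    7
L[i]    1    1    2    3    3    2    2    3

2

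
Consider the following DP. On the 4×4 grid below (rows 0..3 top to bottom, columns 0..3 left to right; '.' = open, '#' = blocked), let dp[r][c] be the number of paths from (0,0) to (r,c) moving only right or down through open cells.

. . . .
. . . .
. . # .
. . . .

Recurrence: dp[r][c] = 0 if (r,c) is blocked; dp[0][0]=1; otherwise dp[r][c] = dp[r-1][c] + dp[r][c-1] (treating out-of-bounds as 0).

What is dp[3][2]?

r\c   0   1   2   3
  0   1   1   1   1
  1   1   2   3   4
  2   1   3   0   4
  3   1   4   4   8

4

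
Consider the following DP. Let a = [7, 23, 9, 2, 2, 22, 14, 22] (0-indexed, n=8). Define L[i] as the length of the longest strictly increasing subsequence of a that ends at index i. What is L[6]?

3

   i    0    1    2    3    4    5    6    7
a[i]    7   23    9    2    2   22   14   22
L[i]    1    2    2    1    1    3    3    4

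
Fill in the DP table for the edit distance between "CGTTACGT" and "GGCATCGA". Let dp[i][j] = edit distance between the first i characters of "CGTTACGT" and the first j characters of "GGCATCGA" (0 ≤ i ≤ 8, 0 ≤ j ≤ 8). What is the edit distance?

   ''  G  G  C  A  T  C  G  A
''  0  1  2  3  4  5  6  7  8
 C  1  1  2  2  3  4  5  6  7
 G  2  1  1  2  3  4  5  5  6
 T  3  2  2  2  3  3  4  5  6
 T  4  3  3  3  3  3  4  5  6
 A  5  4  4  4  3  4  4  5  5
 C  6  5  5  4  4  4  4  5  6
 G  7  6  5  5  5  5  5  4  5
 T  8  7  6  6  6  5  6  5  5

5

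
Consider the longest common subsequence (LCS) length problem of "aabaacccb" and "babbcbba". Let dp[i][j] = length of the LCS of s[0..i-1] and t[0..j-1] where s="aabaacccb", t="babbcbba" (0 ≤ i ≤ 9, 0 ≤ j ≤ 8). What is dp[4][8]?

3

   ''  b  a  b  b  c  b  b  a
''  0  0  0  0  0  0  0  0  0
 a  0  0  1  1  1  1  1  1  1
 a  0  0  1  1  1  1  1  1  2
 b  0  1  1  2  2  2  2  2  2
 a  0  1  2  2  2  2  2  2  3
 a  0  1  2  2  2  2  2  2  3
 c  0  1  2  2  2  3  3  3  3
 c  0  1  2  2  2  3  3  3  3
 c  0  1  2  2  2  3  3  3  3
 b  0  1  2  3  3  3  4  4  4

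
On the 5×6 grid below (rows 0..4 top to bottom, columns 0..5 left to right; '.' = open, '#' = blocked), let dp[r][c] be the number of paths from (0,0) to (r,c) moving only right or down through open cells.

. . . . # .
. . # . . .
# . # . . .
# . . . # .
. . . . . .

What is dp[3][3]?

r\c   0   1   2   3   4   5
  0   1   1   1   1   0   0
  1   1   2   0   1   1   1
  2   0   2   0   1   2   3
  3   0   2   2   3   0   3
  4   0   2   4   7   7  10

3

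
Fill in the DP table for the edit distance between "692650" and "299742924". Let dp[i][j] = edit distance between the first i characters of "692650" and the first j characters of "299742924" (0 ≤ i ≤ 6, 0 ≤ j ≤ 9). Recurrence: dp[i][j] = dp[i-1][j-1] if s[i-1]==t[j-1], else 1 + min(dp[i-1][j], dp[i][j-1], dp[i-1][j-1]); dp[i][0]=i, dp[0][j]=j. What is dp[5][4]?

   ''  2  9  9  7  4  2  9  2  4
''  0  1  2  3  4  5  6  7  8  9
 6  1  1  2  3  4  5  6  7  8  9
 9  2  2  1  2  3  4  5  6  7  8
 2  3  2  2  2  3  4  4  5  6  7
 6  4  3  3  3  3  4  5  5  6  7
 5  5  4  4  4  4  4  5  6  6  7
 0  6  5  5  5  5  5  5  6  7  7

4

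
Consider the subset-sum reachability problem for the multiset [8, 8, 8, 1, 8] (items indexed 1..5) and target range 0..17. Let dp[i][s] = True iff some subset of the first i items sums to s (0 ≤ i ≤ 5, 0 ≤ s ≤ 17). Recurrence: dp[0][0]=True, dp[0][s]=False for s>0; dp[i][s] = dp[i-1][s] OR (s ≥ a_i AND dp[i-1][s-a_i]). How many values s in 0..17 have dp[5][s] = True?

i\s   0   1   2   3   4   5   6   7   8   9  10  11  12  13  14  15  16  17
  0   T   F   F   F   F   F   F   F   F   F   F   F   F   F   F   F   F   F
  1   T   F   F   F   F   F   F   F   T   F   F   F   F   F   F   F   F   F
  2   T   F   F   F   F   F   F   F   T   F   F   F   F   F   F   F   T   F
  3   T   F   F   F   F   F   F   F   T   F   F   F   F   F   F   F   T   F
  4   T   T   F   F   F   F   F   F   T   T   F   F   F   F   F   F   T   T
  5   T   T   F   F   F   F   F   F   T   T   F   F   F   F   F   F   T   T

6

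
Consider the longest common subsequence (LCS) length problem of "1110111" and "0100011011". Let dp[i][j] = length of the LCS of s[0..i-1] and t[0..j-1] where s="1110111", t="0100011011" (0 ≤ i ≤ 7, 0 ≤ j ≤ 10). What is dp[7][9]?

5

   ''  0  1  0  0  0  1  1  0  1  1
''  0  0  0  0  0  0  0  0  0  0  0
 1  0  0  1  1  1  1  1  1  1  1  1
 1  0  0  1  1  1  1  2  2  2  2  2
 1  0  0  1  1  1  1  2  3  3  3  3
 0  0  1  1  2  2  2  2  3  4  4  4
 1  0  1  2  2  2  2  3  3  4  5  5
 1  0  1  2  2  2  2  3  4  4  5  6
 1  0  1  2  2  2  2  3  4  4  5  6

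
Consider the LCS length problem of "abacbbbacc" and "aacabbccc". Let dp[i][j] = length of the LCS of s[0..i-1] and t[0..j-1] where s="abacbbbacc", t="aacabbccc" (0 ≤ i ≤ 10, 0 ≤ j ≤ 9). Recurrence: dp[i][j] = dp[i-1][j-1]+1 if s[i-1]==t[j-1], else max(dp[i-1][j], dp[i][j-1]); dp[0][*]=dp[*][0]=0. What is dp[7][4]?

   ''  a  a  c  a  b  b  c  c  c
''  0  0  0  0  0  0  0  0  0  0
 a  0  1  1  1  1  1  1  1  1  1
 b  0  1  1  1  1  2  2  2  2  2
 a  0  1  2  2  2  2  2  2  2  2
 c  0  1  2  3  3  3  3  3  3  3
 b  0  1  2  3  3  4  4  4  4  4
 b  0  1  2  3  3  4  5  5  5  5
 b  0  1  2  3  3  4  5  5  5  5
 a  0  1  2  3  4  4  5  5  5  5
 c  0  1  2  3  4  4  5  6  6  6
 c  0  1  2  3  4  4  5  6  7  7

3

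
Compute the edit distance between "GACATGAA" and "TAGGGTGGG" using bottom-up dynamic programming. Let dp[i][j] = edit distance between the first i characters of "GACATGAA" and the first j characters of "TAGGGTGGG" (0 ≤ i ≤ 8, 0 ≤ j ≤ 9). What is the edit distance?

6

   ''  T  A  G  G  G  T  G  G  G
''  0  1  2  3  4  5  6  7  8  9
 G  1  1  2  2  3  4  5  6  7  8
 A  2  2  1  2  3  4  5  6  7  8
 C  3  3  2  2  3  4  5  6  7  8
 A  4  4  3  3  3  4  5  6  7  8
 T  5  4  4  4  4  4  4  5  6  7
 G  6  5  5  4  4  4  5  4  5  6
 A  7  6  5  5  5  5  5  5  5  6
 A  8  7  6  6  6  6  6  6  6  6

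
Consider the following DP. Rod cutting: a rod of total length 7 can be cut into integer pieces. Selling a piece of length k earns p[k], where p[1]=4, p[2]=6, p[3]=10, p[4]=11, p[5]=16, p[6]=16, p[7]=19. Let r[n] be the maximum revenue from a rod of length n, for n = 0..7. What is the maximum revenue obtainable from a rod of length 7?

28

   n    0    1    2    3    4    5    6    7
r[n]    0    4    8   12   16   20   24   28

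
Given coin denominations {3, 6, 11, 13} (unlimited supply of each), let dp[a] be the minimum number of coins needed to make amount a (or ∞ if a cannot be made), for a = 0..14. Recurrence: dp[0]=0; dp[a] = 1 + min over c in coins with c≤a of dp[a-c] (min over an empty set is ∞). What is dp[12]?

 a  0  1  2  3  4  5  6  7  8  9 10 11 12 13 14
dp  0  -  -  1  -  -  1  -  -  2  -  1  2  1  2
(- denotes ∞ / unreachable)

2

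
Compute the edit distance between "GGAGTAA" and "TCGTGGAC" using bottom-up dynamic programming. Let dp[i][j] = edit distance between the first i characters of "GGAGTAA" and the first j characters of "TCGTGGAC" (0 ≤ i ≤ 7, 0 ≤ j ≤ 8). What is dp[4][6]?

4

   ''  T  C  G  T  G  G  A  C
''  0  1  2  3  4  5  6  7  8
 G  1  1  2  2  3  4  5  6  7
 G  2  2  2  2  3  3  4  5  6
 A  3  3  3  3  3  4  4  4  5
 G  4  4  4  3  4  3  4  5  5
 T  5  4  5  4  3  4  4  5  6
 A  6  5  5  5  4  4  5  4  5
 A  7  6  6  6  5  5  5  5  5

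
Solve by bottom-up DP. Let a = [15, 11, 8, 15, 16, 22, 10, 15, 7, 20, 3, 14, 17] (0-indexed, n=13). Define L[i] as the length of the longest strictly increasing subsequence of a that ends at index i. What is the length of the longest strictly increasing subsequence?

   i    0    1    2    3    4    5    6    7    8    9   10   11   12
a[i]   15   11    8   15   16   22   10   15    7   20    3   14   17
L[i]    1    1    1    2    3    4    2    3    1    4    1    3    4

4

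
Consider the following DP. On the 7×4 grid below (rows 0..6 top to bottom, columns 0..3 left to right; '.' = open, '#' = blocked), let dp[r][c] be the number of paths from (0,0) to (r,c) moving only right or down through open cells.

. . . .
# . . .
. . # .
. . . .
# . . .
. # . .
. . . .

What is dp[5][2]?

2

r\c   0   1   2   3
  0   1   1   1   1
  1   0   1   2   3
  2   0   1   0   3
  3   0   1   1   4
  4   0   1   2   6
  5   0   0   2   8
  6   0   0   2  10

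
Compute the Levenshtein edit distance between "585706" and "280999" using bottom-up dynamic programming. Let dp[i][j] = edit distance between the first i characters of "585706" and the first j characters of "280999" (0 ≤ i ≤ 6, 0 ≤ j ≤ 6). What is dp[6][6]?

   ''  2  8  0  9  9  9
''  0  1  2  3  4  5  6
 5  1  1  2  3  4  5  6
 8  2  2  1  2  3  4  5
 5  3  3  2  2  3  4  5
 7  4  4  3  3  3  4  5
 0  5  5  4  3  4  4  5
 6  6  6  5  4  4  5  5

5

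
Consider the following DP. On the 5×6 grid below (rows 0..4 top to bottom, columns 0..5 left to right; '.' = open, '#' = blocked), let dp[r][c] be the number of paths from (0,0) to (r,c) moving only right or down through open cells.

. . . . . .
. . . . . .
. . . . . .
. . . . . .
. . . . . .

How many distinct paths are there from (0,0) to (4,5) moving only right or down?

r\c   0   1   2   3   4   5
  0   1   1   1   1   1   1
  1   1   2   3   4   5   6
  2   1   3   6  10  15  21
  3   1   4  10  20  35  56
  4   1   5  15  35  70 126

126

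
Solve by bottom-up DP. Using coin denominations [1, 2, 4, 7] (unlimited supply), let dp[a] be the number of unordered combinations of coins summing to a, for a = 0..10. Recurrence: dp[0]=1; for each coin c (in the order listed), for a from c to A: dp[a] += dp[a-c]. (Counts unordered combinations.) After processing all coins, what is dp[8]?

after  coin     0     1     2     3     4     5     6     7     8     9    10
          1     1     1     1     1     1     1     1     1     1     1     1
          2     1     1     2     2     3     3     4     4     5     5     6
          4     1     1     2     2     4     4     6     6     9     9    12
          7     1     1     2     2     4     4     6     7    10    11    14

10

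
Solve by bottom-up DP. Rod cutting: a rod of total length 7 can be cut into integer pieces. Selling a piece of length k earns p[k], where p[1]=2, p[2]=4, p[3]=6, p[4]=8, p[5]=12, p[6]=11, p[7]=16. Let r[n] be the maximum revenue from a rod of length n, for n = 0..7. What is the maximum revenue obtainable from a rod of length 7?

   n    0    1    2    3    4    5    6    7
r[n]    0    2    4    6    8   12   14   16

16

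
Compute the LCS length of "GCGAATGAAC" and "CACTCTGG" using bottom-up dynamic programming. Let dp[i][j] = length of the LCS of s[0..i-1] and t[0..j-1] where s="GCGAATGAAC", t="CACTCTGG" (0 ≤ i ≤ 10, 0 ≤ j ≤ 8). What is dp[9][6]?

   ''  C  A  C  T  C  T  G  G
''  0  0  0  0  0  0  0  0  0
 G  0  0  0  0  0  0  0  1  1
 C  0  1  1  1  1  1  1  1  1
 G  0  1  1  1  1  1  1  2  2
 A  0  1  2  2  2  2  2  2  2
 A  0  1  2  2  2  2  2  2  2
 T  0  1  2  2  3  3  3  3  3
 G  0  1  2  2  3  3  3  4  4
 A  0  1  2  2  3  3  3  4  4
 A  0  1  2  2  3  3  3  4  4
 C  0  1  2  3  3  4  4  4  4

3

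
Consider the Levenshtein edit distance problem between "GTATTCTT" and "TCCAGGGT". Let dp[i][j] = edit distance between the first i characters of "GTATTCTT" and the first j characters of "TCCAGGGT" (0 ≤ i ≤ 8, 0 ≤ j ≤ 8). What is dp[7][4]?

   ''  T  C  C  A  G  G  G  T
''  0  1  2  3  4  5  6  7  8
 G  1  1  2  3  4  4  5  6  7
 T  2  1  2  3  4  5  5  6  6
 A  3  2  2  3  3  4  5  6  7
 T  4  3  3  3  4  4  5  6  6
 T  5  4  4  4  4  5  5  6  6
 C  6  5  4  4  5  5  6  6  7
 T  7  6  5  5  5  6  6  7  6
 T  8  7  6  6  6  6  7  7  7

5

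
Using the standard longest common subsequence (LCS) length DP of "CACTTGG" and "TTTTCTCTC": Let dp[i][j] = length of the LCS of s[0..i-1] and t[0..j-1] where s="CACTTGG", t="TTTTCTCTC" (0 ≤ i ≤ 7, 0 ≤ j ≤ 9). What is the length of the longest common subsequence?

   ''  T  T  T  T  C  T  C  T  C
''  0  0  0  0  0  0  0  0  0  0
 C  0  0  0  0  0  1  1  1  1  1
 A  0  0  0  0  0  1  1  1  1  1
 C  0  0  0  0  0  1  1  2  2  2
 T  0  1  1  1  1  1  2  2  3  3
 T  0  1  2  2  2  2  2  2  3  3
 G  0  1  2  2  2  2  2  2  3  3
 G  0  1  2  2  2  2  2  2  3  3

3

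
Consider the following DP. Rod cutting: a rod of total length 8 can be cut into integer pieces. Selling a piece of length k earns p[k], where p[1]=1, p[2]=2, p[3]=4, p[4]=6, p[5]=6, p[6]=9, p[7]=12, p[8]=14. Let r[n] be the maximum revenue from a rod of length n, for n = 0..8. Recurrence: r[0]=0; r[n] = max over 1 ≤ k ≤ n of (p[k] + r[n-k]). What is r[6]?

9

   n    0    1    2    3    4    5    6    7    8
r[n]    0    1    2    4    6    7    9   12   14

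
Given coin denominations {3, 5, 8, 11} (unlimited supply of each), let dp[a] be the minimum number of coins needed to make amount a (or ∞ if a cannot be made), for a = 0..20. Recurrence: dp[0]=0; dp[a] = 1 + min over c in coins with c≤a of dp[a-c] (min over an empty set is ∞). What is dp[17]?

3

 a  0  1  2  3  4  5  6  7  8  9 10 11 12 13 14 15 16 17 18 19 20
dp  0  -  -  1  -  1  2  -  1  3  2  1  4  2  2  3  2  3  3  2  4
(- denotes ∞ / unreachable)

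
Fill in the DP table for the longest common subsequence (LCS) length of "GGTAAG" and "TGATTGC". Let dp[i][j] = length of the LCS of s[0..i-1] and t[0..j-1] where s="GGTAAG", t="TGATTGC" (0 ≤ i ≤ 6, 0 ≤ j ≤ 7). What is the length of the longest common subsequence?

   ''  T  G  A  T  T  G  C
''  0  0  0  0  0  0  0  0
 G  0  0  1  1  1  1  1  1
 G  0  0  1  1  1  1  2  2
 T  0  1  1  1  2  2  2  2
 A  0  1  1  2  2  2  2  2
 A  0  1  1  2  2  2  2  2
 G  0  1  2  2  2  2  3  3

3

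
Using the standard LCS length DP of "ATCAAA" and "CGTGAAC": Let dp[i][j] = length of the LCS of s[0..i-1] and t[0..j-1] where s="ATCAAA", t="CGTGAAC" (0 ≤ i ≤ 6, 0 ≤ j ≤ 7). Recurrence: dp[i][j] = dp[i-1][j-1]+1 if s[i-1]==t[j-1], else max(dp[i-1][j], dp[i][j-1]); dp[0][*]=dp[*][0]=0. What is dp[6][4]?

   ''  C  G  T  G  A  A  C
''  0  0  0  0  0  0  0  0
 A  0  0  0  0  0  1  1  1
 T  0  0  0  1  1  1  1  1
 C  0  1  1  1  1  1  1  2
 A  0  1  1  1  1  2  2  2
 A  0  1  1  1  1  2  3  3
 A  0  1  1  1  1  2  3  3

1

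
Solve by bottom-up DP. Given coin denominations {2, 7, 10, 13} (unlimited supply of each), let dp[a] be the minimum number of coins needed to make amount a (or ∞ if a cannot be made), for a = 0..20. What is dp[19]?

3

 a  0  1  2  3  4  5  6  7  8  9 10 11 12 13 14 15 16 17 18 19 20
dp  0  -  1  -  2  -  3  1  4  2  1  3  2  1  2  2  3  2  4  3  2
(- denotes ∞ / unreachable)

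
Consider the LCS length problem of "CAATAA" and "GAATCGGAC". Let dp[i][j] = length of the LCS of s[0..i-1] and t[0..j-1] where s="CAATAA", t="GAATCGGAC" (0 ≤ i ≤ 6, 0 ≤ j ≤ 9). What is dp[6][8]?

4

   ''  G  A  A  T  C  G  G  A  C
''  0  0  0  0  0  0  0  0  0  0
 C  0  0  0  0  0  1  1  1  1  1
 A  0  0  1  1  1  1  1  1  2  2
 A  0  0  1  2  2  2  2  2  2  2
 T  0  0  1  2  3  3  3  3  3  3
 A  0  0  1  2  3  3  3  3  4  4
 A  0  0  1  2  3  3  3  3  4  4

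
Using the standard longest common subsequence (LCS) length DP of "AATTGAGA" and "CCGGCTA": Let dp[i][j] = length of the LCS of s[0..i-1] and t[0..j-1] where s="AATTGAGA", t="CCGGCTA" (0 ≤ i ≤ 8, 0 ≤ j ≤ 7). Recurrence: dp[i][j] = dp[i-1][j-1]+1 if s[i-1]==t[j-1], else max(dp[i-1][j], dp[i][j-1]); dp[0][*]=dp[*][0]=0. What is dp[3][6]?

1

   ''  C  C  G  G  C  T  A
''  0  0  0  0  0  0  0  0
 A  0  0  0  0  0  0  0  1
 A  0  0  0  0  0  0  0  1
 T  0  0  0  0  0  0  1  1
 T  0  0  0  0  0  0  1  1
 G  0  0  0  1  1  1  1  1
 A  0  0  0  1  1  1  1  2
 G  0  0  0  1  2  2  2  2
 A  0  0  0  1  2  2  2  3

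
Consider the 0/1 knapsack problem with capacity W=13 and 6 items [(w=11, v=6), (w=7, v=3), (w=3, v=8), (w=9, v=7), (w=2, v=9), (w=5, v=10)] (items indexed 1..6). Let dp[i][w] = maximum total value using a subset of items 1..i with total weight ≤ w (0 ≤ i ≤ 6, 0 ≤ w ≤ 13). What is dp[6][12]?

27

i\w   0   1   2   3   4   5   6   7   8   9  10  11  12  13
  0   0   0   0   0   0   0   0   0   0   0   0   0   0   0
  1   0   0   0   0   0   0   0   0   0   0   0   6   6   6
  2   0   0   0   0   0   0   0   3   3   3   3   6   6   6
  3   0   0   0   8   8   8   8   8   8   8  11  11  11  11
  4   0   0   0   8   8   8   8   8   8   8  11  11  15  15
  5   0   0   9   9   9  17  17  17  17  17  17  17  20  20
  6   0   0   9   9   9  17  17  19  19  19  27  27  27  27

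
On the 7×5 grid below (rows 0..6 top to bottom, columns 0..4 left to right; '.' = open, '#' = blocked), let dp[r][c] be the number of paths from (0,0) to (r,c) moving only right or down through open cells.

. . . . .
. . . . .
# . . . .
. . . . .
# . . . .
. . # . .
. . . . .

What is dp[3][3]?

r\c   0   1   2   3   4
  0   1   1   1   1   1
  1   1   2   3   4   5
  2   0   2   5   9  14
  3   0   2   7  16  30
  4   0   2   9  25  55
  5   0   2   0  25  80
  6   0   2   2  27 107

16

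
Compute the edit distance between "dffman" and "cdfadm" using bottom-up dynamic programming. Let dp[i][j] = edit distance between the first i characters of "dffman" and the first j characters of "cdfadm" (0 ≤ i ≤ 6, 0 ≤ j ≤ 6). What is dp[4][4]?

   ''  c  d  f  a  d  m
''  0  1  2  3  4  5  6
 d  1  1  1  2  3  4  5
 f  2  2  2  1  2  3  4
 f  3  3  3  2  2  3  4
 m  4  4  4  3  3  3  3
 a  5  5  5  4  3  4  4
 n  6  6  6  5  4  4  5

3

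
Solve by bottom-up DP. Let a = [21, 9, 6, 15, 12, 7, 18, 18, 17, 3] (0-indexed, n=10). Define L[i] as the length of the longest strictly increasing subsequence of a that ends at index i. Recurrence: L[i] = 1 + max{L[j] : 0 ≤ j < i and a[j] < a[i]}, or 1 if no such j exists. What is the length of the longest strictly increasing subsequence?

3

   i    0    1    2    3    4    5    6    7    8    9
a[i]   21    9    6   15   12    7   18   18   17    3
L[i]    1    1    1    2    2    2    3    3    3    1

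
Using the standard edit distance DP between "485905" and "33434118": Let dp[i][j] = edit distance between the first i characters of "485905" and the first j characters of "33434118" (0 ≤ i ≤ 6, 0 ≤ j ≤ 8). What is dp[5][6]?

6

   ''  3  3  4  3  4  1  1  8
''  0  1  2  3  4  5  6  7  8
 4  1  1  2  2  3  4  5  6  7
 8  2  2  2  3  3  4  5  6  6
 5  3  3  3  3  4  4  5  6  7
 9  4  4  4  4  4  5  5  6  7
 0  5  5  5  5  5  5  6  6  7
 5  6  6  6  6  6  6  6  7  7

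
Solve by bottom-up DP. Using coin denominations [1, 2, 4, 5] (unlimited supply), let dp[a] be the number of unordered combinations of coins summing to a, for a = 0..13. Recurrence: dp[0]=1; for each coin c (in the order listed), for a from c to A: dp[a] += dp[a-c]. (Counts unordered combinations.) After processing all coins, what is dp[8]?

11

after  coin     0     1     2     3     4     5     6     7     8     9    10    11    12    13
          1     1     1     1     1     1     1     1     1     1     1     1     1     1     1
          2     1     1     2     2     3     3     4     4     5     5     6     6     7     7
          4     1     1     2     2     4     4     6     6     9     9    12    12    16    16
          5     1     1     2     2     4     5     7     8    11    13    17    19    24    27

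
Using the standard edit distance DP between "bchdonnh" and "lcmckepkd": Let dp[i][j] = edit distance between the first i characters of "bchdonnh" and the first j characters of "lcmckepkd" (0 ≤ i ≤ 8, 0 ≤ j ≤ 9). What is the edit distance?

8

   ''  l  c  m  c  k  e  p  k  d
''  0  1  2  3  4  5  6  7  8  9
 b  1  1  2  3  4  5  6  7  8  9
 c  2  2  1  2  3  4  5  6  7  8
 h  3  3  2  2  3  4  5  6  7  8
 d  4  4  3  3  3  4  5  6  7  7
 o  5  5  4  4  4  4  5  6  7  8
 n  6  6  5  5  5  5  5  6  7  8
 n  7  7  6  6  6  6  6  6  7  8
 h  8  8  7  7  7  7  7  7  7  8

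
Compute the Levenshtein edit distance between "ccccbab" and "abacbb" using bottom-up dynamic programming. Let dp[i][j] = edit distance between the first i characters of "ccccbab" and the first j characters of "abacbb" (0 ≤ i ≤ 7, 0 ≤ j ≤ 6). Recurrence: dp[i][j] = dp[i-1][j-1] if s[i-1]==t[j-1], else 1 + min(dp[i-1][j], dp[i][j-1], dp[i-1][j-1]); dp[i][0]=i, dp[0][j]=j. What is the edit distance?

   ''  a  b  a  c  b  b
''  0  1  2  3  4  5  6
 c  1  1  2  3  3  4  5
 c  2  2  2  3  3  4  5
 c  3  3  3  3  3  4  5
 c  4  4  4  4  3  4  5
 b  5  5  4  5  4  3  4
 a  6  5  5  4  5  4  4
 b  7  6  5  5  5  5  4

4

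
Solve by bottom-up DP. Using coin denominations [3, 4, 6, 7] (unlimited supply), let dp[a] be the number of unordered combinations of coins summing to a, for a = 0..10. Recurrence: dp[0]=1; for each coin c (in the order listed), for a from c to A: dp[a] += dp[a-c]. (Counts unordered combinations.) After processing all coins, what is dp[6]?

after  coin     0     1     2     3     4     5     6     7     8     9    10
          3     1     0     0     1     0     0     1     0     0     1     0
          4     1     0     0     1     1     0     1     1     1     1     1
          6     1     0     0     1     1     0     2     1     1     2     2
          7     1     0     0     1     1     0     2     2     1     2     3

2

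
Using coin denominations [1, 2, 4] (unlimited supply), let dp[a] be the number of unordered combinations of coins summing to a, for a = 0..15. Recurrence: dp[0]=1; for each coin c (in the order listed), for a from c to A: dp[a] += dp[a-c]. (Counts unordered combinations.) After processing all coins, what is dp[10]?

after  coin     0     1     2     3     4     5     6     7     8     9    10    11    12    13    14    15
          1     1     1     1     1     1     1     1     1     1     1     1     1     1     1     1     1
          2     1     1     2     2     3     3     4     4     5     5     6     6     7     7     8     8
          4     1     1     2     2     4     4     6     6     9     9    12    12    16    16    20    20

12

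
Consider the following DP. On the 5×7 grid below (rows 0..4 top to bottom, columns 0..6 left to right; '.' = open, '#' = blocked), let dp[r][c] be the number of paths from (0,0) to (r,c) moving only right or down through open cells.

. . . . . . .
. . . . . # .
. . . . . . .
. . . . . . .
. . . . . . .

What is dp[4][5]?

120

r\c   0   1   2   3   4   5   6
  0   1   1   1   1   1   1   1
  1   1   2   3   4   5   0   1
  2   1   3   6  10  15  15  16
  3   1   4  10  20  35  50  66
  4   1   5  15  35  70 120 186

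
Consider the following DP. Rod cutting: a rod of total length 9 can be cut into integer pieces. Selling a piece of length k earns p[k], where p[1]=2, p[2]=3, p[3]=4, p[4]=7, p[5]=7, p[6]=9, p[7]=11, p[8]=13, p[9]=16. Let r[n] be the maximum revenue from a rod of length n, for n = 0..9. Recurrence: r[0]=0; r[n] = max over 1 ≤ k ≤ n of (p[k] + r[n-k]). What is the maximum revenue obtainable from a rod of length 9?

   n    0    1    2    3    4    5    6    7    8    9
r[n]    0    2    4    6    8   10   12   14   16   18

18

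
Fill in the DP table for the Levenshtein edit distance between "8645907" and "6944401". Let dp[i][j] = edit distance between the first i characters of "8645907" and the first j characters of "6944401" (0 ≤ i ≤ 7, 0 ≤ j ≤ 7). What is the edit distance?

   ''  6  9  4  4  4  0  1
''  0  1  2  3  4  5  6  7
 8  1  1  2  3  4  5  6  7
 6  2  1  2  3  4  5  6  7
 4  3  2  2  2  3  4  5  6
 5  4  3  3  3  3  4  5  6
 9  5  4  3  4  4  4  5  6
 0  6  5  4  4  5  5  4  5
 7  7  6  5  5  5  6  5  5

5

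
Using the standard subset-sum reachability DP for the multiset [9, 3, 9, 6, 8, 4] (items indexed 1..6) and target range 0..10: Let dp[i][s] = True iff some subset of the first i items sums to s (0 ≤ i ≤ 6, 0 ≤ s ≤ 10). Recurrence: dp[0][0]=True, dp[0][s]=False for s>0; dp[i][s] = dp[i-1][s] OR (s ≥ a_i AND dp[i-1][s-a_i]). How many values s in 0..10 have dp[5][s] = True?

i\s   0   1   2   3   4   5   6   7   8   9  10
  0   T   F   F   F   F   F   F   F   F   F   F
  1   T   F   F   F   F   F   F   F   F   T   F
  2   T   F   F   T   F   F   F   F   F   T   F
  3   T   F   F   T   F   F   F   F   F   T   F
  4   T   F   F   T   F   F   T   F   F   T   F
  5   T   F   F   T   F   F   T   F   T   T   F
  6   T   F   F   T   T   F   T   T   T   T   T

5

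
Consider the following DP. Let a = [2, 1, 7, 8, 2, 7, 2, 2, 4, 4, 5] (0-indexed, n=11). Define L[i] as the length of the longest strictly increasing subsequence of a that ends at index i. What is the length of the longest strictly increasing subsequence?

4

   i    0    1    2    3    4    5    6    7    8    9   10
a[i]    2    1    7    8    2    7    2    2    4    4    5
L[i]    1    1    2    3    2    3    2    2    3    3    4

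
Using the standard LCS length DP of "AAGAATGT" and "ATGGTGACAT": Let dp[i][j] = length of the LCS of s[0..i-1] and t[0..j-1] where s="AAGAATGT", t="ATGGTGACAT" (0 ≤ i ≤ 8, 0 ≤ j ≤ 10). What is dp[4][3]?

   ''  A  T  G  G  T  G  A  C  A  T
''  0  0  0  0  0  0  0  0  0  0  0
 A  0  1  1  1  1  1  1  1  1  1  1
 A  0  1  1  1  1  1  1  2  2  2  2
 G  0  1  1  2  2  2  2  2  2  2  2
 A  0  1  1  2  2  2  2  3  3  3  3
 A  0  1  1  2  2  2  2  3  3  4  4
 T  0  1  2  2  2  3  3  3  3  4  5
 G  0  1  2  3  3  3  4  4  4  4  5
 T  0  1  2  3  3  4  4  4  4  4  5

2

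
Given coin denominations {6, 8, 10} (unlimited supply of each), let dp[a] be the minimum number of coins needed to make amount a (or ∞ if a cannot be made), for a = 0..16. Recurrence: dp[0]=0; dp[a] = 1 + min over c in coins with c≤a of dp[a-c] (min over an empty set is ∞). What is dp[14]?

 a  0  1  2  3  4  5  6  7  8  9 10 11 12 13 14 15 16
dp  0  -  -  -  -  -  1  -  1  -  1  -  2  -  2  -  2
(- denotes ∞ / unreachable)

2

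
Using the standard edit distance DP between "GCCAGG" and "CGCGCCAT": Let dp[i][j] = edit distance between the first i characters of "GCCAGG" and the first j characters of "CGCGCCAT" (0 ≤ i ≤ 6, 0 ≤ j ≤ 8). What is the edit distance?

   ''  C  G  C  G  C  C  A  T
''  0  1  2  3  4  5  6  7  8
 G  1  1  1  2  3  4  5  6  7
 C  2  1  2  1  2  3  4  5  6
 C  3  2  2  2  2  2  3  4  5
 A  4  3  3  3  3  3  3  3  4
 G  5  4  3  4  3  4  4  4  4
 G  6  5  4  4  4  4  5  5  5

5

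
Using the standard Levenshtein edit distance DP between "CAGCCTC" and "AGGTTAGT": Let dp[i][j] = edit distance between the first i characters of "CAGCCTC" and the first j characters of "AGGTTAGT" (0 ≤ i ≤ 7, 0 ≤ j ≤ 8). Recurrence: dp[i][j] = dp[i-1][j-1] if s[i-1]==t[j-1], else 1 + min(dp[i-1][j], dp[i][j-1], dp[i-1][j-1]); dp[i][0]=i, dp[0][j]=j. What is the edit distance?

   ''  A  G  G  T  T  A  G  T
''  0  1  2  3  4  5  6  7  8
 C  1  1  2  3  4  5  6  7  8
 A  2  1  2  3  4  5  5  6  7
 G  3  2  1  2  3  4  5  5  6
 C  4  3  2  2  3  4  5  6  6
 C  5  4  3  3  3  4  5  6  7
 T  6  5  4  4  3  3  4  5  6
 C  7  6  5  5  4  4  4  5  6

6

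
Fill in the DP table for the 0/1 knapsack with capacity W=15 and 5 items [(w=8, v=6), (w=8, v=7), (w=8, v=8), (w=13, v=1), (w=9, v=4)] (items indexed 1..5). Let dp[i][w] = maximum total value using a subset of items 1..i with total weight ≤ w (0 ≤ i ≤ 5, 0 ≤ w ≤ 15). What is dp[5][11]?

8

i\w   0   1   2   3   4   5   6   7   8   9  10  11  12  13  14  15
  0   0   0   0   0   0   0   0   0   0   0   0   0   0   0   0   0
  1   0   0   0   0   0   0   0   0   6   6   6   6   6   6   6   6
  2   0   0   0   0   0   0   0   0   7   7   7   7   7   7   7   7
  3   0   0   0   0   0   0   0   0   8   8   8   8   8   8   8   8
  4   0   0   0   0   0   0   0   0   8   8   8   8   8   8   8   8
  5   0   0   0   0   0   0   0   0   8   8   8   8   8   8   8   8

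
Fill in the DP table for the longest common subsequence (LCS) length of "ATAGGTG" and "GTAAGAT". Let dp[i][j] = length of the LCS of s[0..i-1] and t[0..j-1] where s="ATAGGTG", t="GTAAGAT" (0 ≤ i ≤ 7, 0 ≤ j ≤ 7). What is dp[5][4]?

2

   ''  G  T  A  A  G  A  T
''  0  0  0  0  0  0  0  0
 A  0  0  0  1  1  1  1  1
 T  0  0  1  1  1  1  1  2
 A  0  0  1  2  2  2  2  2
 G  0  1  1  2  2  3  3  3
 G  0  1  1  2  2  3  3  3
 T  0  1  2  2  2  3  3  4
 G  0  1  2  2  2  3  3  4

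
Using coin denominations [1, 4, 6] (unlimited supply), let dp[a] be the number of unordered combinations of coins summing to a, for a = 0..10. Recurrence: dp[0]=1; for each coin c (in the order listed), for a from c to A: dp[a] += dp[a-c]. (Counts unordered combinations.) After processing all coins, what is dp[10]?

5

after  coin     0     1     2     3     4     5     6     7     8     9    10
          1     1     1     1     1     1     1     1     1     1     1     1
          4     1     1     1     1     2     2     2     2     3     3     3
          6     1     1     1     1     2     2     3     3     4     4     5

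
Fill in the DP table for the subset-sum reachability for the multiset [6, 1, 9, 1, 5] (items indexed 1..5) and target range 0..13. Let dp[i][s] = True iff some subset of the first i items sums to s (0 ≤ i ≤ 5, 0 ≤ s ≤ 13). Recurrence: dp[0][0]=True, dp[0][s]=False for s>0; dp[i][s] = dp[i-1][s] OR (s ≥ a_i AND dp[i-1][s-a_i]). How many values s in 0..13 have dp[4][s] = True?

9

i\s   0   1   2   3   4   5   6   7   8   9  10  11  12  13
  0   T   F   F   F   F   F   F   F   F   F   F   F   F   F
  1   T   F   F   F   F   F   T   F   F   F   F   F   F   F
  2   T   T   F   F   F   F   T   T   F   F   F   F   F   F
  3   T   T   F   F   F   F   T   T   F   T   T   F   F   F
  4   T   T   T   F   F   F   T   T   T   T   T   T   F   F
  5   T   T   T   F   F   T   T   T   T   T   T   T   T   T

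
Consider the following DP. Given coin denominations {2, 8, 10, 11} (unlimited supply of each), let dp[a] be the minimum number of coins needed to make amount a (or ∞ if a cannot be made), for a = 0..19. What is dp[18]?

 a  0  1  2  3  4  5  6  7  8  9 10 11 12 13 14 15 16 17 18 19
dp  0  -  1  -  2  -  3  -  1  -  1  1  2  2  3  3  2  4  2  2
(- denotes ∞ / unreachable)

2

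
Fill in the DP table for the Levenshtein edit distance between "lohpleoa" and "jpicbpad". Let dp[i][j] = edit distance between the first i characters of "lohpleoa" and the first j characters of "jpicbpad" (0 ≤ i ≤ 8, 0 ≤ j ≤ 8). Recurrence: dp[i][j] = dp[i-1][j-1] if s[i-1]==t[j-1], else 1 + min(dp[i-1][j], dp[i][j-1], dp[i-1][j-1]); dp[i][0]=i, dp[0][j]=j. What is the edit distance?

8

   ''  j  p  i  c  b  p  a  d
''  0  1  2  3  4  5  6  7  8
 l  1  1  2  3  4  5  6  7  8
 o  2  2  2  3  4  5  6  7  8
 h  3  3  3  3  4  5  6  7  8
 p  4  4  3  4  4  5  5  6  7
 l  5  5  4  4  5  5  6  6  7
 e  6  6  5  5  5  6  6  7  7
 o  7  7  6  6  6  6  7  7  8
 a  8  8  7  7  7  7  7  7  8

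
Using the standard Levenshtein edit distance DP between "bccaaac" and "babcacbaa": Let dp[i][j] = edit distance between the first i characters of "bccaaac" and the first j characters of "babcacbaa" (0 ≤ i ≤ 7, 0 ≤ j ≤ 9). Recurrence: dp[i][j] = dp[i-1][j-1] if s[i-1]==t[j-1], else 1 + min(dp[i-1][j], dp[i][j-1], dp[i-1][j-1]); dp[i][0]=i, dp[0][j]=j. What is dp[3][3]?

   ''  b  a  b  c  a  c  b  a  a
''  0  1  2  3  4  5  6  7  8  9
 b  1  0  1  2  3  4  5  6  7  8
 c  2  1  1  2  2  3  4  5  6  7
 c  3  2  2  2  2  3  3  4  5  6
 a  4  3  2  3  3  2  3  4  4  5
 a  5  4  3  3  4  3  3  4  4  4
 a  6  5  4  4  4  4  4  4  4  4
 c  7  6  5  5  4  5  4  5  5  5

2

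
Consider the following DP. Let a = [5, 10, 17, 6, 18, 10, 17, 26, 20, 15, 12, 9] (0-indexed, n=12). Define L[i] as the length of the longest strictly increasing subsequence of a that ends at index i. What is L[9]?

   i    0    1    2    3    4    5    6    7    8    9   10   11
a[i]    5   10   17    6   18   10   17   26   20   15   12    9
L[i]    1    2    3    2    4    3    4    5    5    4    4    3

4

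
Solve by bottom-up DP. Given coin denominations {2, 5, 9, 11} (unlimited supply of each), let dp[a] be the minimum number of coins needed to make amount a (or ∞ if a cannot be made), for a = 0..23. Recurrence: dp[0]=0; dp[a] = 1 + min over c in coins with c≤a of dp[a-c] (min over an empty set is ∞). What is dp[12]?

3

 a  0  1  2  3  4  5  6  7  8  9 10 11 12 13 14 15 16 17 18 19 20 21 22 23
dp  0  -  1  -  2  1  3  2  4  1  2  1  3  2  2  3  2  4  2  3  2  3  2  3
(- denotes ∞ / unreachable)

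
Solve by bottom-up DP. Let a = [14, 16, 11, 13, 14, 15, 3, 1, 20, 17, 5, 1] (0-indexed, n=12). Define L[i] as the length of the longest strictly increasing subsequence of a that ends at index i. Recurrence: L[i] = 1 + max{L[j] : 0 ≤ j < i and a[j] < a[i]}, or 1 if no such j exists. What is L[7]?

   i    0    1    2    3    4    5    6    7    8    9   10   11
a[i]   14   16   11   13   14   15    3    1   20   17    5    1
L[i]    1    2    1    2    3    4    1    1    5    5    2    1

1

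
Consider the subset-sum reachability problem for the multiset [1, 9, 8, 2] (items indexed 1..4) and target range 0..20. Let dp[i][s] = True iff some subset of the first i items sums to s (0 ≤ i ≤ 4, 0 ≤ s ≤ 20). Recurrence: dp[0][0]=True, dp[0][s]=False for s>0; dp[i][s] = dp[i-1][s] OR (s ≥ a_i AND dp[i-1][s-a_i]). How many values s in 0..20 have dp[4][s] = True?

13

i\s   0   1   2   3   4   5   6   7   8   9  10  11  12  13  14  15  16  17  18  19  20
  0   T   F   F   F   F   F   F   F   F   F   F   F   F   F   F   F   F   F   F   F   F
  1   T   T   F   F   F   F   F   F   F   F   F   F   F   F   F   F   F   F   F   F   F
  2   T   T   F   F   F   F   F   F   F   T   T   F   F   F   F   F   F   F   F   F   F
  3   T   T   F   F   F   F   F   F   T   T   T   F   F   F   F   F   F   T   T   F   F
  4   T   T   T   T   F   F   F   F   T   T   T   T   T   F   F   F   F   T   T   T   T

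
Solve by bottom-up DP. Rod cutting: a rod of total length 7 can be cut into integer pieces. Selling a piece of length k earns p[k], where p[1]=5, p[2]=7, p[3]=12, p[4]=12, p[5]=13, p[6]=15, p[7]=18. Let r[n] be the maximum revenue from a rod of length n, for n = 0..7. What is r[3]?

   n    0    1    2    3    4    5    6    7
r[n]    0    5   10   15   20   25   30   35

15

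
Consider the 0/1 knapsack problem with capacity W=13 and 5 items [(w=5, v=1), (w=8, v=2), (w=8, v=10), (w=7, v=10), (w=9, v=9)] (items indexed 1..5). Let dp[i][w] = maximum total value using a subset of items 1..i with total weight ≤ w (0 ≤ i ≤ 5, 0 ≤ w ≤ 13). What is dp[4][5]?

i\w   0   1   2   3   4   5   6   7   8   9  10  11  12  13
  0   0   0   0   0   0   0   0   0   0   0   0   0   0   0
  1   0   0   0   0   0   1   1   1   1   1   1   1   1   1
  2   0   0   0   0   0   1   1   1   2   2   2   2   2   3
  3   0   0   0   0   0   1   1   1  10  10  10  10  10  11
  4   0   0   0   0   0   1   1  10  10  10  10  10  11  11
  5   0   0   0   0   0   1   1  10  10  10  10  10  11  11

1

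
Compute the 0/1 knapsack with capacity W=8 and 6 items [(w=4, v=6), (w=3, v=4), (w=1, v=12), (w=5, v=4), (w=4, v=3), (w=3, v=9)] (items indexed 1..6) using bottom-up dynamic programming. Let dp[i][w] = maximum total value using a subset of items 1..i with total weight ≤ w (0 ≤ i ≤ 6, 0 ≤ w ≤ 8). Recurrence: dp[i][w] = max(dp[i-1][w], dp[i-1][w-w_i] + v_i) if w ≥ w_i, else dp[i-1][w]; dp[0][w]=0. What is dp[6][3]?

i\w   0   1   2   3   4   5   6   7   8
  0   0   0   0   0   0   0   0   0   0
  1   0   0   0   0   6   6   6   6   6
  2   0   0   0   4   6   6   6  10  10
  3   0  12  12  12  16  18  18  18  22
  4   0  12  12  12  16  18  18  18  22
  5   0  12  12  12  16  18  18  18  22
  6   0  12  12  12  21  21  21  25  27

12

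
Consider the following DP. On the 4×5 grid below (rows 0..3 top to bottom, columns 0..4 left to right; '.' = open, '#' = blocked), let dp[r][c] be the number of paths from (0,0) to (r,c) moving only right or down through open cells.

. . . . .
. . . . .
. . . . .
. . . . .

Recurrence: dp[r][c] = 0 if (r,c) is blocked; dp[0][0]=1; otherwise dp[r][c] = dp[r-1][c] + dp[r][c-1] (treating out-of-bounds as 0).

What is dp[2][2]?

r\c   0   1   2   3   4
  0   1   1   1   1   1
  1   1   2   3   4   5
  2   1   3   6  10  15
  3   1   4  10  20  35

6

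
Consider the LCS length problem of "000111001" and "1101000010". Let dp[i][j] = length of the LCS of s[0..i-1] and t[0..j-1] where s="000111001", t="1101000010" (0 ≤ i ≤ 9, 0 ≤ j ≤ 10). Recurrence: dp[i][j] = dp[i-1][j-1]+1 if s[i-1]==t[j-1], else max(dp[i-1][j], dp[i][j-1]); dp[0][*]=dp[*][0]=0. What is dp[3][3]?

   ''  1  1  0  1  0  0  0  0  1  0
''  0  0  0  0  0  0  0  0  0  0  0
 0  0  0  0  1  1  1  1  1  1  1  1
 0  0  0  0  1  1  2  2  2  2  2  2
 0  0  0  0  1  1  2  3  3  3  3  3
 1  0  1  1  1  2  2  3  3  3  4  4
 1  0  1  2  2  2  2  3  3  3  4  4
 1  0  1  2  2  3  3  3  3  3  4  4
 0  0  1  2  3  3  4  4  4  4  4  5
 0  0  1  2  3  3  4  5  5  5  5  5
 1  0  1  2  3  4  4  5  5  5  6  6

1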